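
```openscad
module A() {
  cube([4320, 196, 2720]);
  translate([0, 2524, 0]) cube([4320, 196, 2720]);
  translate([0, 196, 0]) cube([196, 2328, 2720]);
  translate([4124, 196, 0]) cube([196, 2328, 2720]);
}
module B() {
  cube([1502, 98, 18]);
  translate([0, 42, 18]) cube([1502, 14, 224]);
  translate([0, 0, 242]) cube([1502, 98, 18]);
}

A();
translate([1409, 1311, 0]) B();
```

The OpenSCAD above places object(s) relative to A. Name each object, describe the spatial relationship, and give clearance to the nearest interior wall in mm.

Clearances: x = 1213, y = 1115; minimum 1115 mm.

A is a house frame. B is an I-beam. The I-beam sits inside the house frame, centred. The clearance to the nearest interior wall is 1115 mm.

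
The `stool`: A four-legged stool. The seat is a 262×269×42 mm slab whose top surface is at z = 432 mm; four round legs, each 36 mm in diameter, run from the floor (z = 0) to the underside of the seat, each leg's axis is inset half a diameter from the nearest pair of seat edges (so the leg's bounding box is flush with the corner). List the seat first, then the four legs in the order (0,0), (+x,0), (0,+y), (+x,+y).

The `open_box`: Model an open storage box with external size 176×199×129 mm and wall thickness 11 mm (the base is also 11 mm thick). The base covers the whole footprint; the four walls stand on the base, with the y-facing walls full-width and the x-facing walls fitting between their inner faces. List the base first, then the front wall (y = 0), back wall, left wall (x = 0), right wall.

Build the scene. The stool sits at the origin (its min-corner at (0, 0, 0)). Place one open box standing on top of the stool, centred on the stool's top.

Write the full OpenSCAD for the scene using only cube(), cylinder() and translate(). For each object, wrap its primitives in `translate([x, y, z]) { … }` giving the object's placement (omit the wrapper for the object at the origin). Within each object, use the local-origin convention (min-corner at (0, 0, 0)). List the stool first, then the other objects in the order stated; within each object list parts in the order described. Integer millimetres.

translate([0, 0, 390]) cube([262, 269, 42]);
translate([18, 18, 0]) cylinder(h = 390, r = 18);
translate([244, 18, 0]) cylinder(h = 390, r = 18);
translate([18, 251, 0]) cylinder(h = 390, r = 18);
translate([244, 251, 0]) cylinder(h = 390, r = 18);
translate([43, 35, 432]) {
  cube([176, 199, 11]);
  translate([0, 0, 11]) cube([176, 11, 118]);
  translate([0, 188, 11]) cube([176, 11, 118]);
  translate([0, 11, 11]) cube([11, 177, 118]);
  translate([165, 11, 11]) cube([11, 177, 118]);
}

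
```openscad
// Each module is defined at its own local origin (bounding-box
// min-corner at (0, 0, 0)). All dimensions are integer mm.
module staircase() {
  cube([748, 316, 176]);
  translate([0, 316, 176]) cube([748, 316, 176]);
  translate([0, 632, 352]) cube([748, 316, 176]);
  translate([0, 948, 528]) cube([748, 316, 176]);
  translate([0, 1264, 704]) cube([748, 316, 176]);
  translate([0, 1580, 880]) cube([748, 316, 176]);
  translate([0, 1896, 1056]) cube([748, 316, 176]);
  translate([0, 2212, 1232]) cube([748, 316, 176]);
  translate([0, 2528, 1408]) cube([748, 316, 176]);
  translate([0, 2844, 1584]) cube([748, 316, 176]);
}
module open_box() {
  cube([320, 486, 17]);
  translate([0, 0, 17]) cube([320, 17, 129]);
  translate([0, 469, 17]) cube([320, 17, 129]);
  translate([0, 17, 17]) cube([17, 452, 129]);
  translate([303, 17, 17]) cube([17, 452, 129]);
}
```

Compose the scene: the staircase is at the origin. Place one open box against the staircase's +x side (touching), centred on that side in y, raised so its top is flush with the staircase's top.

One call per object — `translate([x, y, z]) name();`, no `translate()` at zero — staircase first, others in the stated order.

staircase();
translate([748, 1337, 1614]) open_box();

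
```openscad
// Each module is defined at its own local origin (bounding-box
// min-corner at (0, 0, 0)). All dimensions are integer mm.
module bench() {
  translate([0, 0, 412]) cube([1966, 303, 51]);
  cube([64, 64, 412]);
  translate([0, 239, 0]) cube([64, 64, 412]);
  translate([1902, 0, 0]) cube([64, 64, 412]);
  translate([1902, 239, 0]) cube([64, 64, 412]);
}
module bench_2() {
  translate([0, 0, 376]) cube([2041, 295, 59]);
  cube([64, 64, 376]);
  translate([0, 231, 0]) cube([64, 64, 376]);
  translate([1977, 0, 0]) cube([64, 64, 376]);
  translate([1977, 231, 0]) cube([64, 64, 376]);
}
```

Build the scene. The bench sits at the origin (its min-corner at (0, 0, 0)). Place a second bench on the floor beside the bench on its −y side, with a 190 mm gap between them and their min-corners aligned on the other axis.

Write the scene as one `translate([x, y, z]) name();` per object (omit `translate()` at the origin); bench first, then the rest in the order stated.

bench();
translate([0, -485, 0]) bench_2();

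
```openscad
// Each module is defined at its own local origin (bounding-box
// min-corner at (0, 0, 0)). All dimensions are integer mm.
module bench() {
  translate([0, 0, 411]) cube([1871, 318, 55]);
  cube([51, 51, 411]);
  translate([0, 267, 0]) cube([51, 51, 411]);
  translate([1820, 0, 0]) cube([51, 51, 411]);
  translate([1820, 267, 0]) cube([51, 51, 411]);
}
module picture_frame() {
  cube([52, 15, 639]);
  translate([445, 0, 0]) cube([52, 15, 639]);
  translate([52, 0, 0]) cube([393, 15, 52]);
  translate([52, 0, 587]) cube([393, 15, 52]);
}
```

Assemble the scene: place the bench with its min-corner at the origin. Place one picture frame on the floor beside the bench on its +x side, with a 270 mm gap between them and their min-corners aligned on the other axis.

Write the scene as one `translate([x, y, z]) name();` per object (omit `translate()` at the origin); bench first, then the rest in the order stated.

bench();
translate([2141, 0, 0]) picture_frame();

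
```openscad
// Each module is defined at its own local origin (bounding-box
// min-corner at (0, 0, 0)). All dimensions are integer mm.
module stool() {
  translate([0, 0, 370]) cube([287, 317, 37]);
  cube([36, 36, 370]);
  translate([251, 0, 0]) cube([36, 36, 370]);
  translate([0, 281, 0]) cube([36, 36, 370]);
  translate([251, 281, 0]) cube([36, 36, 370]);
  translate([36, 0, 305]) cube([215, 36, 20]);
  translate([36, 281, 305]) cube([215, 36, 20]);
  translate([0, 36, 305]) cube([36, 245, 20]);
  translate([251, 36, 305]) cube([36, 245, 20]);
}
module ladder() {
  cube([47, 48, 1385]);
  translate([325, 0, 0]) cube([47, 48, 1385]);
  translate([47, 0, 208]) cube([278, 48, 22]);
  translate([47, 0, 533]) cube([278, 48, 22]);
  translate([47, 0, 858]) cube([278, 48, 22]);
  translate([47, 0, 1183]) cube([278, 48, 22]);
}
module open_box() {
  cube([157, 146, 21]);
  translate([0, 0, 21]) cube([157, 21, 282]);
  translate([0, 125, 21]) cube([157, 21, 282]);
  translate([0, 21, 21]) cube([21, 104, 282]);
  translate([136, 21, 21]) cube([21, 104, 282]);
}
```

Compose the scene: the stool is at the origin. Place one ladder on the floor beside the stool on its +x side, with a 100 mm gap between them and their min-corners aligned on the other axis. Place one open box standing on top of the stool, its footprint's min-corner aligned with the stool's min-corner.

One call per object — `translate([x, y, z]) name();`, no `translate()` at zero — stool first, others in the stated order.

stool();
translate([387, 0, 0]) ladder();
translate([0, 0, 407]) open_box();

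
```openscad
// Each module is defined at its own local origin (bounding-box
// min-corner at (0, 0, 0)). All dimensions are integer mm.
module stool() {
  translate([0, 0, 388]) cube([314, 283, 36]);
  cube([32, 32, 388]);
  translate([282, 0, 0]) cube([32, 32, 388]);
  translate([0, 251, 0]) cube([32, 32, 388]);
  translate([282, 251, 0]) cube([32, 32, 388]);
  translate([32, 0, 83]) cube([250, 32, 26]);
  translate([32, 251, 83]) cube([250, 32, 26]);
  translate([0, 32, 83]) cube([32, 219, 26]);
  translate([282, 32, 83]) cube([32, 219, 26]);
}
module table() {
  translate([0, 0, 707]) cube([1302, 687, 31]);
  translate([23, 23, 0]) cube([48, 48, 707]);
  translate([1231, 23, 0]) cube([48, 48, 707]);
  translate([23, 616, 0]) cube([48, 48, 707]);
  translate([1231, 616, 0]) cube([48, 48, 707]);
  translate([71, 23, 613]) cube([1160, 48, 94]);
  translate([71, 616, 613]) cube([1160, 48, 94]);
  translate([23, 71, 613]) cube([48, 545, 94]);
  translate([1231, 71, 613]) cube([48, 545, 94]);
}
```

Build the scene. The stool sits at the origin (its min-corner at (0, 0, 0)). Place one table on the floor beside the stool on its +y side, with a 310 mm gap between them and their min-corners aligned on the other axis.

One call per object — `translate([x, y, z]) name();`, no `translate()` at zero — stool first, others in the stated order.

stool();
translate([0, 593, 0]) table();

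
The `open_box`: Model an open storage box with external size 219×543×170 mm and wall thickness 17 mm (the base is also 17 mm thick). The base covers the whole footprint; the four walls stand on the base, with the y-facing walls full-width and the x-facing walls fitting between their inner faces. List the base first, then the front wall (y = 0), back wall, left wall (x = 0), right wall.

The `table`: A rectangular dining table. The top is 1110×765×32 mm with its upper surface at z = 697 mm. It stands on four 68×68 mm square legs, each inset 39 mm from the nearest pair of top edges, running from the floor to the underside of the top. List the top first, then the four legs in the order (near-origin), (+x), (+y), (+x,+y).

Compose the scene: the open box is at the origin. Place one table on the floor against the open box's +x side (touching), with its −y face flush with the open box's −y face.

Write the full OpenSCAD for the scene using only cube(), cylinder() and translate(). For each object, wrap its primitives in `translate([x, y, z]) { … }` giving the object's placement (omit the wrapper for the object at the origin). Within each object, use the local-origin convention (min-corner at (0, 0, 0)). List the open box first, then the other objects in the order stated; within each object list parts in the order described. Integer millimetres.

cube([219, 543, 17]);
translate([0, 0, 17]) cube([219, 17, 153]);
translate([0, 526, 17]) cube([219, 17, 153]);
translate([0, 17, 17]) cube([17, 509, 153]);
translate([202, 17, 17]) cube([17, 509, 153]);
translate([219, 0, 0]) {
  translate([0, 0, 665]) cube([1110, 765, 32]);
  translate([39, 39, 0]) cube([68, 68, 665]);
  translate([1003, 39, 0]) cube([68, 68, 665]);
  translate([39, 658, 0]) cube([68, 68, 665]);
  translate([1003, 658, 0]) cube([68, 68, 665]);
}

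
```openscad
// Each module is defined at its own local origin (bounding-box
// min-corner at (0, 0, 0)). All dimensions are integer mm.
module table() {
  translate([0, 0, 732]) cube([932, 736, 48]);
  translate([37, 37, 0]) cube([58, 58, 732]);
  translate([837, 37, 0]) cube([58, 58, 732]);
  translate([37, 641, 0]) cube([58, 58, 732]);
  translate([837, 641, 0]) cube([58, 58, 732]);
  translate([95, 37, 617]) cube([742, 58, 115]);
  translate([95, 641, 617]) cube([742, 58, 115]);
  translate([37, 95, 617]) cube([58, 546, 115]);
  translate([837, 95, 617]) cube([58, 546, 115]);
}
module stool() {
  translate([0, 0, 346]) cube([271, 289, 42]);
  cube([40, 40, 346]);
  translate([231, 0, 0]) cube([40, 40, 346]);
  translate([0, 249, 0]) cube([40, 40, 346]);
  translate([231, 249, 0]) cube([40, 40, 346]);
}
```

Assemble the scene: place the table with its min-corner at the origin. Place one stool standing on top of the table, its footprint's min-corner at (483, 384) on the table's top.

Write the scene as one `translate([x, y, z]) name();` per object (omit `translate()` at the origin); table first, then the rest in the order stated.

table();
translate([483, 384, 780]) stool();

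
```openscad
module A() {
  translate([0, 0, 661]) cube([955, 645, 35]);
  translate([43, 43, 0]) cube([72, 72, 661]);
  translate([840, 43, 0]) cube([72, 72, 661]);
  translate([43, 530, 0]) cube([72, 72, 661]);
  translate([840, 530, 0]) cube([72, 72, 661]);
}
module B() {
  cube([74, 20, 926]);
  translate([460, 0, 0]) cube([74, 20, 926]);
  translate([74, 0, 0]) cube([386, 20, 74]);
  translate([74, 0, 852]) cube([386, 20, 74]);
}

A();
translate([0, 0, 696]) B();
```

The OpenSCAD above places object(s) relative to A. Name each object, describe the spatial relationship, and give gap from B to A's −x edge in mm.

The picture frame's min-x is at 0; the table's min-x is 0; gap = 0 mm.

A is a table. B is a picture frame. The picture frame is on top of the table. The gap from the picture frame to the table's −x edge is 0 mm.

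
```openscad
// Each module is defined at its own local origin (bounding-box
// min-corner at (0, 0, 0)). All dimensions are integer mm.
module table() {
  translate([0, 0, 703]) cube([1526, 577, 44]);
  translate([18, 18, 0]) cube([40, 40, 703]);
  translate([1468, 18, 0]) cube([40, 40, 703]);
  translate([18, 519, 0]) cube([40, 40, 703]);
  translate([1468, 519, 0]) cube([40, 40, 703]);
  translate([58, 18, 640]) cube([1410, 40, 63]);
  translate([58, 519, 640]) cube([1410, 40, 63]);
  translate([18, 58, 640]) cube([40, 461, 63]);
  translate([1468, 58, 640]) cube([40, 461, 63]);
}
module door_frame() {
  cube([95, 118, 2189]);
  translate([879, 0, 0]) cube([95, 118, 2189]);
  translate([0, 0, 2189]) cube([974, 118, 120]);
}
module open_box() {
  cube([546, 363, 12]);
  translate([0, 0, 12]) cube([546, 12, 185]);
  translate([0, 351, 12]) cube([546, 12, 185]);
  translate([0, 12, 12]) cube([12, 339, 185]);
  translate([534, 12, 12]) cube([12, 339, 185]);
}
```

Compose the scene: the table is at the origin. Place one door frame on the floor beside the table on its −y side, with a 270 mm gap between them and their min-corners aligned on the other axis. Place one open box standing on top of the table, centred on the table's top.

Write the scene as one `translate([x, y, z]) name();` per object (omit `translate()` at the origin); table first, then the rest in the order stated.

table();
translate([0, -388, 0]) door_frame();
translate([490, 107, 747]) open_box();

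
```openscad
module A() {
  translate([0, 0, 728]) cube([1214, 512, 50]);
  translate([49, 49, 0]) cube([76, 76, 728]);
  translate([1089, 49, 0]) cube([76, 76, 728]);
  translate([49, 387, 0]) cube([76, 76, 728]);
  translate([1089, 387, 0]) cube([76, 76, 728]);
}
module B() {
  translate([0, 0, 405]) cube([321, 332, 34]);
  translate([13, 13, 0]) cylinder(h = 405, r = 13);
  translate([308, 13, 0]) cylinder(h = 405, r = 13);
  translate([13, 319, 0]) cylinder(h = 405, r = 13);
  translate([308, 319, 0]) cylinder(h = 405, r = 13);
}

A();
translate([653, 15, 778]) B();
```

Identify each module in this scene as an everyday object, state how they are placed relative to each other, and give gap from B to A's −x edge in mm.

A is a table. B is a stool. The stool is on top of the table. The gap from the stool to the table's −x edge is 653 mm.

The stool's min-x is at 653; the table's min-x is 0; gap = 653 mm.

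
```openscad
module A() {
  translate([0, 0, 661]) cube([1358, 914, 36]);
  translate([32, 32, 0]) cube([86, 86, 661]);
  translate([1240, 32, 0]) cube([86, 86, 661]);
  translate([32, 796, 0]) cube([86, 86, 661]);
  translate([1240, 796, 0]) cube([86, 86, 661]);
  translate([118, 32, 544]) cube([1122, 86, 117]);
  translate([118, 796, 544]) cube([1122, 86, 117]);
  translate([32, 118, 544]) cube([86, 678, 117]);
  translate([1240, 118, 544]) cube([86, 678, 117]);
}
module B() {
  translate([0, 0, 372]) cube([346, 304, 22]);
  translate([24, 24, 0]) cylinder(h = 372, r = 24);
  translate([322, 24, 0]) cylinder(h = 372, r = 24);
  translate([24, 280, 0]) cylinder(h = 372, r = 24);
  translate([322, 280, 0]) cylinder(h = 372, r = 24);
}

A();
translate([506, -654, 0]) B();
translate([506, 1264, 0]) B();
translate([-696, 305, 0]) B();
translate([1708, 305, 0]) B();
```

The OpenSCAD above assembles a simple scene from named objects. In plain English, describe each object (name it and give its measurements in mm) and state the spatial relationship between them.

A is a table with a 1358×914 mm rectangular top, 36 mm thick, top surface at z = 697 mm, supported by four 86×86 mm square legs, each inset 32 mm from the nearest pair of top edges, running from the floor. Four apron rails, 86 mm thick and 117 mm tall, run between adjacent legs with their top edges flush with the underside of the top and their outer faces flush with the legs' outer faces.

B is a four-legged stool. The seat is a 346×304×22 mm slab whose top surface is at z = 394 mm; four round legs, each 48 mm in diameter, run from the floor (z = 0) to the underside of the seat, each leg's axis is inset half a diameter from the nearest pair of seat edges (so the leg's bounding box is flush with the corner).

Four stools sit around the table at the −y, +y, −x, +x sides.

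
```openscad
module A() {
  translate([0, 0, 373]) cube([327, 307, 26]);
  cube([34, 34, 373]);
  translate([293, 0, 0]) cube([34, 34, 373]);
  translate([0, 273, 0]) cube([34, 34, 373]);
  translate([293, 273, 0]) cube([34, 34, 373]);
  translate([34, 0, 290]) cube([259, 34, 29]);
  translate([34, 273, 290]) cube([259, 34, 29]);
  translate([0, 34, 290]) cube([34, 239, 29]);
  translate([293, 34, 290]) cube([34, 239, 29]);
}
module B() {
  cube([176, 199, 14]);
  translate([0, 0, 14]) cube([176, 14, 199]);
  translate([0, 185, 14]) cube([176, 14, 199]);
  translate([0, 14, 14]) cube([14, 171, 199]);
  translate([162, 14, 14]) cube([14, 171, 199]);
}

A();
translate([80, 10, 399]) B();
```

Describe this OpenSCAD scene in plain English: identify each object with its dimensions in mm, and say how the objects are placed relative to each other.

A is a simple wooden stool: a rectangular seat 327 mm (x) by 307 mm (y), 26 mm thick, top face at z = 399 mm, on four square legs, each 34×34 mm in cross-section. The legs rest on z = 0, each flush with a corner of the seat. Four stretchers, 34 mm wide and 29 mm tall, connect adjacent legs with their undersides at z = 290 mm, each running between the inner faces of the legs it joins and aligned with the legs' outer faces on the other axis.

B is an open storage box with external size 176×199×213 mm and wall thickness 14 mm (the base is also 14 mm thick). The base covers the whole footprint; the four walls stand on the base, with the y-facing walls full-width and the x-facing walls fitting between their inner faces.

The open box is on top of the stool.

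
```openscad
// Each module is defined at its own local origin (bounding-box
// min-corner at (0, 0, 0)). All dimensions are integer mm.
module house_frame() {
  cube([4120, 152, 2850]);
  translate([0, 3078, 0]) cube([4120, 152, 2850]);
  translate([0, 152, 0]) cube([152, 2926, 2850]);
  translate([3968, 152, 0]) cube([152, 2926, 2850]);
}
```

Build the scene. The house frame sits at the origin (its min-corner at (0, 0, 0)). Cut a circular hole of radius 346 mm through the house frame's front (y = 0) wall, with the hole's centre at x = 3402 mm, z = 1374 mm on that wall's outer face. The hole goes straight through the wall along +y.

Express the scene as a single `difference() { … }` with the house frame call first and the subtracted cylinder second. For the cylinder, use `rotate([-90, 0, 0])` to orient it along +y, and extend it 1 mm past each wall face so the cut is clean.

difference() {
  house_frame();
  translate([3402, -1, 1374]) rotate([-90, 0, 0]) cylinder(h = 154, r = 346);
}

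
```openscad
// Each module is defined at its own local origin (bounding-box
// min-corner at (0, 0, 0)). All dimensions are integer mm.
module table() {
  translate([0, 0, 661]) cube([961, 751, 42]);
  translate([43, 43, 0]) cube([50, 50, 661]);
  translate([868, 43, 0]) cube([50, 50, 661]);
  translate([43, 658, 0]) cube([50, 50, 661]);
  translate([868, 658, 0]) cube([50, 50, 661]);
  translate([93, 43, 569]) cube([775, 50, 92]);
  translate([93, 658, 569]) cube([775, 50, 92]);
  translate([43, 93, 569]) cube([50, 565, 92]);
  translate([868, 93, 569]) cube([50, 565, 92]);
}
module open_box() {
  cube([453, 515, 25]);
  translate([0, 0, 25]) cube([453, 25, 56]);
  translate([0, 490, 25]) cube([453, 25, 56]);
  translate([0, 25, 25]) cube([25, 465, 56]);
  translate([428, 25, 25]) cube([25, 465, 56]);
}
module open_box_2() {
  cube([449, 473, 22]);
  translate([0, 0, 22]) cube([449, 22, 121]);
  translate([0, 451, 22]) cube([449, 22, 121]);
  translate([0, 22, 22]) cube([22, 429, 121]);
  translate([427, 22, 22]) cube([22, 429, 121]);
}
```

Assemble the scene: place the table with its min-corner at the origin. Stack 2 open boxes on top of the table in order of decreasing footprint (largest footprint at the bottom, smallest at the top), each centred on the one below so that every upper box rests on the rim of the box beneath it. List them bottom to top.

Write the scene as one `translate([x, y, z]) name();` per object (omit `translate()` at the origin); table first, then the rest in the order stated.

table();
translate([254, 118, 703]) open_box();
translate([256, 139, 784]) open_box_2();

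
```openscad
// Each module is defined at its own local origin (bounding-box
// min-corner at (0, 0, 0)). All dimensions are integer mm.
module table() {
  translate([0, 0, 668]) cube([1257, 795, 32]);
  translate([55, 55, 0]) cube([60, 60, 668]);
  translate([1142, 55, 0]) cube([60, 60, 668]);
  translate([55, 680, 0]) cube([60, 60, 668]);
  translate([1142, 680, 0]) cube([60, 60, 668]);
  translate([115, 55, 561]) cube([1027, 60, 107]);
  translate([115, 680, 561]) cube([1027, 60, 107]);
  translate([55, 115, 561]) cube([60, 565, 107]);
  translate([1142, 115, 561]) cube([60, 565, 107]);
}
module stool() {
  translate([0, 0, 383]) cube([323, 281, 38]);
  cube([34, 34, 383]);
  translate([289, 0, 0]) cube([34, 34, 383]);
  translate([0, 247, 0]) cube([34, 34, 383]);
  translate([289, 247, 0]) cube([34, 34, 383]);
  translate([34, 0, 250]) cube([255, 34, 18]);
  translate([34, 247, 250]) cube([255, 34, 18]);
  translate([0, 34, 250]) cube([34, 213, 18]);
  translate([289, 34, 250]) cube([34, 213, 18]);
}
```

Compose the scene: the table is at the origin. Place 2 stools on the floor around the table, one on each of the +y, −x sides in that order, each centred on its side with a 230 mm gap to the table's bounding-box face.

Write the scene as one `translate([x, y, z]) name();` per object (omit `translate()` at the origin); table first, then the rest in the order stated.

table();
translate([467, 1025, 0]) stool();
translate([-553, 257, 0]) stool();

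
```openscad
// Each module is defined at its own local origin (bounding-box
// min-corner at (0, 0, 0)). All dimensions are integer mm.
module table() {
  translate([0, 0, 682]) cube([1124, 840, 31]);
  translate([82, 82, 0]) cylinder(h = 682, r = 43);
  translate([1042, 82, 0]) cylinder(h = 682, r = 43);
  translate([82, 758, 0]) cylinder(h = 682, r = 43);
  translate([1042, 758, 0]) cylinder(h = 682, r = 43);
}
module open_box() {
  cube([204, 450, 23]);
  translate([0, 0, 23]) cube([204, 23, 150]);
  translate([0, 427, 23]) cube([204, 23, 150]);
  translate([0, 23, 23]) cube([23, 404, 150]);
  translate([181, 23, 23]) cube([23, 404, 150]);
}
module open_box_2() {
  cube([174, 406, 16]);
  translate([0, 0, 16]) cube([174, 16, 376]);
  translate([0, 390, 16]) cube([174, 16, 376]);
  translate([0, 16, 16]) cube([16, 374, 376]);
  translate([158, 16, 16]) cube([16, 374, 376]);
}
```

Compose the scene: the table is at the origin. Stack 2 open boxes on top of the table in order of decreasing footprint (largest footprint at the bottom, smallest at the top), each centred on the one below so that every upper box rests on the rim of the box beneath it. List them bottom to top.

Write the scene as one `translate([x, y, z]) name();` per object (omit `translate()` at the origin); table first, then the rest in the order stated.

table();
translate([460, 195, 713]) open_box();
translate([475, 217, 886]) open_box_2();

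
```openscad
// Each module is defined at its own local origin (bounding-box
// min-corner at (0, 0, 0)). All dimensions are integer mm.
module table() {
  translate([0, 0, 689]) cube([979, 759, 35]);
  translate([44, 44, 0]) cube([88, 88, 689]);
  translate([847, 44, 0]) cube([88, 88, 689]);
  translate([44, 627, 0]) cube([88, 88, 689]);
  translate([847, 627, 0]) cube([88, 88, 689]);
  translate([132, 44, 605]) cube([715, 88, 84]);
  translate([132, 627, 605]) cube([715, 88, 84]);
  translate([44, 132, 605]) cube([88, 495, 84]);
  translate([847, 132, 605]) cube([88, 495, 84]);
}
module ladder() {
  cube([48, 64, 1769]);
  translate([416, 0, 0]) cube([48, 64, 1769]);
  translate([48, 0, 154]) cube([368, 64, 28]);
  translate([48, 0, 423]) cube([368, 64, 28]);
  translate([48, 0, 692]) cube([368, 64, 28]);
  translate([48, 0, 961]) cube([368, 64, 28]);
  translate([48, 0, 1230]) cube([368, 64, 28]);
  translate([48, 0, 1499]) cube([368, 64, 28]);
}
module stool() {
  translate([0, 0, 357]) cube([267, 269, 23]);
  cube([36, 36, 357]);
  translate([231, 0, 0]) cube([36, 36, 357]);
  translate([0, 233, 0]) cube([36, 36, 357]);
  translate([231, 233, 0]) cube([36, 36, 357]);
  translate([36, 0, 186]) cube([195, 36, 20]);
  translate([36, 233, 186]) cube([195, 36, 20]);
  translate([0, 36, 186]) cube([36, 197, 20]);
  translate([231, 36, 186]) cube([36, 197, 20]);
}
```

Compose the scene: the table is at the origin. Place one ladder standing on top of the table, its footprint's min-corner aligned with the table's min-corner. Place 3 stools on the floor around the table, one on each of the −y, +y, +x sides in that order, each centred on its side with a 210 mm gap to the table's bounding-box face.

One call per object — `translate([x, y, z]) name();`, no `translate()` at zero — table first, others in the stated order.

table();
translate([0, 0, 724]) ladder();
translate([356, -479, 0]) stool();
translate([356, 969, 0]) stool();
translate([1189, 245, 0]) stool();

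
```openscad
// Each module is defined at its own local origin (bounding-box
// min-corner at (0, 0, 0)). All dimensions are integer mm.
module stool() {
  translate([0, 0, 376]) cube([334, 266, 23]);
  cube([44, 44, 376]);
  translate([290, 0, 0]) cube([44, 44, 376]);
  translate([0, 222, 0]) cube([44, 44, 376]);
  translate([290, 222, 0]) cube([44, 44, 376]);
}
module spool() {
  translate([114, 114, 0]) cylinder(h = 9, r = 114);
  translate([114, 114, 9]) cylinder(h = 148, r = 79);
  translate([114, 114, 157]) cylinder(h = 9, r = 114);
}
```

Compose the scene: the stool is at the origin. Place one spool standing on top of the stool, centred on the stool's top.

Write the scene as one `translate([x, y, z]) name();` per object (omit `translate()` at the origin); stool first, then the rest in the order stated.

stool();
translate([53, 19, 399]) spool();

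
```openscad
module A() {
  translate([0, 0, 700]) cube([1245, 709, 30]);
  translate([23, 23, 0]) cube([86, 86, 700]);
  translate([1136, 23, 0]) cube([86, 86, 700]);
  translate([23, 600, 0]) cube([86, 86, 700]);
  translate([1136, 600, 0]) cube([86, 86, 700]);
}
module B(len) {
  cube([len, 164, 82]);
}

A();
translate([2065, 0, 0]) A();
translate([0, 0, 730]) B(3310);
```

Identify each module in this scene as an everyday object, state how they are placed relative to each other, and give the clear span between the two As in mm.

Second table starts at x = 2065; first ends at x = 1245; clear span = 2065 − 1245 = 820 mm.

A is a table. B is a beam. A beam spans the tops of two tables. The clear span between the two tables is 820 mm.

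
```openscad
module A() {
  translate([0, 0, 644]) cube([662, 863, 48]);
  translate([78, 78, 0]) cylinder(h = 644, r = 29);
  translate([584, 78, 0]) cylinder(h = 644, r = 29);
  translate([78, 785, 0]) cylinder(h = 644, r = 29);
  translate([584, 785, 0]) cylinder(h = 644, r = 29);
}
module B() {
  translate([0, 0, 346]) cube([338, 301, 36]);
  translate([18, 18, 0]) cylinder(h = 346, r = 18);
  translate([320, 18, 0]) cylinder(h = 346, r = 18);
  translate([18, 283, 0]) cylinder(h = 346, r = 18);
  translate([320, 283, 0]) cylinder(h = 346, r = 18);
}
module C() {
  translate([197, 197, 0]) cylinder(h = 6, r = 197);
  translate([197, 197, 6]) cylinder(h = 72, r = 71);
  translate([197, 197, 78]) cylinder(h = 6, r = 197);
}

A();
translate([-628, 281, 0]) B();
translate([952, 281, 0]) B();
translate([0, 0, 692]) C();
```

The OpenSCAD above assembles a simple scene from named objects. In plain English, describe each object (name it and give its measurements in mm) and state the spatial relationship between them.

A is a table with a 662×863 mm rectangular top, 48 mm thick, top surface at z = 692 mm, supported by four round legs of 58 mm diameter, each leg's bounding box inset 49 mm from the nearest pair of top edges, running from the floor.

B is a simple wooden stool: a rectangular seat 338 mm (x) by 301 mm (y), 36 mm thick, top face at z = 382 mm, on four round legs, each 36 mm in diameter. The legs rest on z = 0, each leg's axis is inset half a diameter from the nearest pair of seat edges (so the leg's bounding box is flush with the corner).

C is a spool: two coaxial disc flanges of radius 197 mm and thickness 6 mm, joined by a core cylinder of radius 71 mm and height 72 mm. The lower flange rests on z = 0 and the three cylinders share a vertical axis.

Two stools sit around the table at the −x, +x sides. The spool is on top of the table.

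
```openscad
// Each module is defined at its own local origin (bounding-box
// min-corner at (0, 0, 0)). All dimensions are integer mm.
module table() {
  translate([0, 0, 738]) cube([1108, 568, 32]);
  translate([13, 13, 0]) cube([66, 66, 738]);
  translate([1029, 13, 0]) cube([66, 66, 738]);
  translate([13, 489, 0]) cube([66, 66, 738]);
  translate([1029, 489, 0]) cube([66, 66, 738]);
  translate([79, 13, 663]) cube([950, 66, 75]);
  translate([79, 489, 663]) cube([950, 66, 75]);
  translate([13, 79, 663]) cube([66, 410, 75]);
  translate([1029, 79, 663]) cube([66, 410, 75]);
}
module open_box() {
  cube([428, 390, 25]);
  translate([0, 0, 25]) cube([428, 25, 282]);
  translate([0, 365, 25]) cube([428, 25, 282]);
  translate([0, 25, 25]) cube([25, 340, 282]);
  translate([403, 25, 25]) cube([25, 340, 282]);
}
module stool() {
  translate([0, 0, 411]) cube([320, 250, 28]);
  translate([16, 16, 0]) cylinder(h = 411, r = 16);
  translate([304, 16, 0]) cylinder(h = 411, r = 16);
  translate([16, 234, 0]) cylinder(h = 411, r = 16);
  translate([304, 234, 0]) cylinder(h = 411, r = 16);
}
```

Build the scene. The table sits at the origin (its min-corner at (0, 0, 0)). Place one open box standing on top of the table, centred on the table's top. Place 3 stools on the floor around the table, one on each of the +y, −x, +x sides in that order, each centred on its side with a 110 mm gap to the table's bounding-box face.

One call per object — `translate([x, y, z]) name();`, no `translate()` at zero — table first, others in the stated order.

table();
translate([340, 89, 770]) open_box();
translate([394, 678, 0]) stool();
translate([-430, 159, 0]) stool();
translate([1218, 159, 0]) stool();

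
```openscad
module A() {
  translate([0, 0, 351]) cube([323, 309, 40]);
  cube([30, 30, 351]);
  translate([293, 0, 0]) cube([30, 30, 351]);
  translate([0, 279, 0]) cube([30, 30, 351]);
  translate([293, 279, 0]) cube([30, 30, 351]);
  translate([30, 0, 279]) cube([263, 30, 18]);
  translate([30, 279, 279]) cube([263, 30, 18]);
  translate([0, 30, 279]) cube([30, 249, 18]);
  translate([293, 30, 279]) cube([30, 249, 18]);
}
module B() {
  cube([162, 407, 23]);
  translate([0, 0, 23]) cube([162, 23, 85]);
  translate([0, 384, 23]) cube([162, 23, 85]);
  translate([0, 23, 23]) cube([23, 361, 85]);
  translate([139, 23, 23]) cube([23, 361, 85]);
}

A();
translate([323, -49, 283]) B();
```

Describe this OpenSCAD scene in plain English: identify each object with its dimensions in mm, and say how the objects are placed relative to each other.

A is a four-legged stool. The seat is a 323×309×40 mm slab whose top surface is at z = 391 mm; four square legs, each 30×30 mm in cross-section, run from the floor (z = 0) to the underside of the seat, each flush with a corner of the seat. Four stretchers, 30 mm wide and 18 mm tall, connect adjacent legs with their undersides at z = 279 mm, each running between the inner faces of the legs it joins and aligned with the legs' outer faces on the other axis.

B is an open-topped rectangular box: outside dimensions 162×407×108 mm, with a uniform wall and base thickness of 23 mm. The base is a full 162×407 slab on the floor; four walls sit on top of the base. The front and back walls (the −y and +y sides) span the full width; the two side walls fit between them.

The open box is beside the stool with their tops flush at z = 391.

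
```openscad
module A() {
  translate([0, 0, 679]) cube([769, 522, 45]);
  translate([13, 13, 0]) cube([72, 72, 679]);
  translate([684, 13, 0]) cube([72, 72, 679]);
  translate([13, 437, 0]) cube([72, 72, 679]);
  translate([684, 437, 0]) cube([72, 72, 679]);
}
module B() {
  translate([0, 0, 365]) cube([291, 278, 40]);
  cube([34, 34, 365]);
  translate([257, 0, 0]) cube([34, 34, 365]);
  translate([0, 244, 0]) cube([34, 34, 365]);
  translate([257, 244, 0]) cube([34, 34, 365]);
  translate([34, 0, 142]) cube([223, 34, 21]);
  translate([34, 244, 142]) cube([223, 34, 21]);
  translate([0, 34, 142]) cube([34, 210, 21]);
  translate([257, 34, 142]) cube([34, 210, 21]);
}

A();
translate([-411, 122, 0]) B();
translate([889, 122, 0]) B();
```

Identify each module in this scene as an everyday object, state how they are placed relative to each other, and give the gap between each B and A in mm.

Each stool's nearest face is 120 mm from the table's bounding box.

A is a table. B is a stool. Two stools sit around the table at the −x, +x sides. The gap between each stool and the table is 120 mm.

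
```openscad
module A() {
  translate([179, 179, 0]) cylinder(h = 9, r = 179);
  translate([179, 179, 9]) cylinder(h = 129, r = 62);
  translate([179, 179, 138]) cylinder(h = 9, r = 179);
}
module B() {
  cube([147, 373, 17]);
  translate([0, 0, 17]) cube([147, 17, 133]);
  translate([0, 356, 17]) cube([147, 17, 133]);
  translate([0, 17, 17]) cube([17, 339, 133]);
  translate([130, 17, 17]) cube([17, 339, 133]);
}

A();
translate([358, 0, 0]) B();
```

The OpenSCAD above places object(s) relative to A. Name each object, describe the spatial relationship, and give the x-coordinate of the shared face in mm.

The spool's +x face and the open box's −x face are both at x = 358 mm.

A is a spool. B is an open box. The open box is against the spool's +x side, with their −y faces flush. The x-coordinate of the shared face is 358 mm.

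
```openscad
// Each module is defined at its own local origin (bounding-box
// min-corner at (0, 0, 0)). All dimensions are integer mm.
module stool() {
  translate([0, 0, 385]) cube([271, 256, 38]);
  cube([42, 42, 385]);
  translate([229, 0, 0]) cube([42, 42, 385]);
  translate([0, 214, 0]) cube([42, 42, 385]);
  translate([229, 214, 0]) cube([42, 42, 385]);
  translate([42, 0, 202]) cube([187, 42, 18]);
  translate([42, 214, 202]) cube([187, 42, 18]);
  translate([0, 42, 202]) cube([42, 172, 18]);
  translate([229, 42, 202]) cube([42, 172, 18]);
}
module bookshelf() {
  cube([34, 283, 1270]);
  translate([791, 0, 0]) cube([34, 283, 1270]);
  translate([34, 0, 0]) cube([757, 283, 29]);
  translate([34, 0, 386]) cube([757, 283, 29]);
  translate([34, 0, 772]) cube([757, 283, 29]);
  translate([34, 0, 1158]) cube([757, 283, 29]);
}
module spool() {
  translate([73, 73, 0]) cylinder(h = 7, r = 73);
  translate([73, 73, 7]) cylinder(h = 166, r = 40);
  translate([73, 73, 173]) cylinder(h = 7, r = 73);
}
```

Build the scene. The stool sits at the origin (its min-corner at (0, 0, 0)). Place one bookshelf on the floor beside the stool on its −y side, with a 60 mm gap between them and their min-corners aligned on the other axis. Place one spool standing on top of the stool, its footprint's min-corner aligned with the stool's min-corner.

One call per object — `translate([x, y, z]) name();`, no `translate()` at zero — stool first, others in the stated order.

stool();
translate([0, -343, 0]) bookshelf();
translate([0, 0, 423]) spool();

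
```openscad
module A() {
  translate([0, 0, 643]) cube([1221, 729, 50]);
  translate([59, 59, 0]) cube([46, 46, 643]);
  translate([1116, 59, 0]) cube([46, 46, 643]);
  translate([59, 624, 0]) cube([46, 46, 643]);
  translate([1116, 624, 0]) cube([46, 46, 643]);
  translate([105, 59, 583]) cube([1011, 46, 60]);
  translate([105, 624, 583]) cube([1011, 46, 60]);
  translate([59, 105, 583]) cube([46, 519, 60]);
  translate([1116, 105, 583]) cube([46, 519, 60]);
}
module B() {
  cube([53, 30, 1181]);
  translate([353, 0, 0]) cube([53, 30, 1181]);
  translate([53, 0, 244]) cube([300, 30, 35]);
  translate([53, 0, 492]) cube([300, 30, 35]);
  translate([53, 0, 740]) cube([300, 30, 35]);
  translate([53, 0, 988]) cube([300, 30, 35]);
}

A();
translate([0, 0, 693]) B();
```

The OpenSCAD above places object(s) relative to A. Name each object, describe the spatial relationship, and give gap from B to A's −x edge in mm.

The ladder's min-x is at 0; the table's min-x is 0; gap = 0 mm.

A is a table. B is a ladder. The ladder is on top of the table. The gap from the ladder to the table's −x edge is 0 mm.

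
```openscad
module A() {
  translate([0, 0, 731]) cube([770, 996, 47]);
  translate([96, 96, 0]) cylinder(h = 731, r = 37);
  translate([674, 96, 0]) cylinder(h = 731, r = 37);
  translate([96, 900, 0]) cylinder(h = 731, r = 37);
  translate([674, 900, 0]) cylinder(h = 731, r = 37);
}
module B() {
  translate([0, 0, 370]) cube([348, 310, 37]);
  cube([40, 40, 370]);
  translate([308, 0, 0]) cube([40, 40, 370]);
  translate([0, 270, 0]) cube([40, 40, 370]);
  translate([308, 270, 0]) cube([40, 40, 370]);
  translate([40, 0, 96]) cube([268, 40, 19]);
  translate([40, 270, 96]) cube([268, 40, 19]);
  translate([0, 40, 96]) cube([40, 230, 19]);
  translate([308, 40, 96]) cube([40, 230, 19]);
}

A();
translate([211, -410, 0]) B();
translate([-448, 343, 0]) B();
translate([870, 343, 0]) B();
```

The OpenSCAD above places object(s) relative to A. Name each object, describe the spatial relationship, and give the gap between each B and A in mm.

Each stool's nearest face is 100 mm from the table's bounding box.

A is a table. B is a stool. Three stools sit around the table at the −y, −x, +x sides. The gap between each stool and the table is 100 mm.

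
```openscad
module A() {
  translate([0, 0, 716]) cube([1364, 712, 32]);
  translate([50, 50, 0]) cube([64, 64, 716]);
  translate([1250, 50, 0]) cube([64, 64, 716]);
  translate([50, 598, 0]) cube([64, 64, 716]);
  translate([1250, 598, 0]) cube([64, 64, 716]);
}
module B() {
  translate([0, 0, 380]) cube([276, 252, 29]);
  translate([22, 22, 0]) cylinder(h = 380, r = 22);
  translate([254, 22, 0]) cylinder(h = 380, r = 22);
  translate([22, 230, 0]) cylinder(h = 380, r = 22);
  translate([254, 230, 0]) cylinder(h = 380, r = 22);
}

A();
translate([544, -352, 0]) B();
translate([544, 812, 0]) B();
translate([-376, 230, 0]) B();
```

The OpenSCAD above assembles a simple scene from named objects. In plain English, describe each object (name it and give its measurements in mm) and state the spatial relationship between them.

A is a table: top 1364 mm (x) × 712 mm (y), 32 mm thick, upper face at z = 748 mm, on four 64×64 mm square legs, each inset 50 mm from the nearest pair of top edges, running from z = 0 to the bottom of the top.

B is a four-legged stool. The seat is a 276×252×29 mm slab whose top surface is at z = 409 mm; four round legs, each 44 mm in diameter, run from the floor (z = 0) to the underside of the seat, each leg's axis is inset half a diameter from the nearest pair of seat edges (so the leg's bounding box is flush with the corner).

Three stools sit around the table at the −y, +y, −x sides.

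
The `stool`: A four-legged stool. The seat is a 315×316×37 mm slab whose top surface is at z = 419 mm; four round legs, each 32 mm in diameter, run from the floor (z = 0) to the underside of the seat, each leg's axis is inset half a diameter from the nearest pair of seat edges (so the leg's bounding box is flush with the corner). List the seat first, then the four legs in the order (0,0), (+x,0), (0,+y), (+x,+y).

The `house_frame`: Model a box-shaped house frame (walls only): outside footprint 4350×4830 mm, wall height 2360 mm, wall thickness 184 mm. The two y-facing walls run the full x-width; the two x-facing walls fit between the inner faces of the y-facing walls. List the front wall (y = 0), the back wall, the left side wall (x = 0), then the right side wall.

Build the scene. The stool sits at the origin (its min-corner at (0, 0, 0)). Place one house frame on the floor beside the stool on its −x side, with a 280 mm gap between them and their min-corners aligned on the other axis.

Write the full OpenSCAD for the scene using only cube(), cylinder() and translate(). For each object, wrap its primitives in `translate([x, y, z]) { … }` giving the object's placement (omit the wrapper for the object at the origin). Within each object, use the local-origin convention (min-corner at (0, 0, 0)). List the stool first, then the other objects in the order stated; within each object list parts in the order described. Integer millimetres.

translate([0, 0, 382]) cube([315, 316, 37]);
translate([16, 16, 0]) cylinder(h = 382, r = 16);
translate([299, 16, 0]) cylinder(h = 382, r = 16);
translate([16, 300, 0]) cylinder(h = 382, r = 16);
translate([299, 300, 0]) cylinder(h = 382, r = 16);
translate([-4630, 0, 0]) {
  cube([4350, 184, 2360]);
  translate([0, 4646, 0]) cube([4350, 184, 2360]);
  translate([0, 184, 0]) cube([184, 4462, 2360]);
  translate([4166, 184, 0]) cube([184, 4462, 2360]);
}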